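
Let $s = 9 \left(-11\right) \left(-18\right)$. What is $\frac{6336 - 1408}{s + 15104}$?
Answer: $\frac{2464}{8443} \approx 0.29184$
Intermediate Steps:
$s = 1782$ ($s = \left(-99\right) \left(-18\right) = 1782$)
$\frac{6336 - 1408}{s + 15104} = \frac{6336 - 1408}{1782 + 15104} = \frac{4928}{16886} = 4928 \cdot \frac{1}{16886} = \frac{2464}{8443}$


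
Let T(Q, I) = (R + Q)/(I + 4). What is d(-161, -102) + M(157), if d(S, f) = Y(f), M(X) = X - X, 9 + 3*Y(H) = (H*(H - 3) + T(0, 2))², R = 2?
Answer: 1032401080/27 ≈ 3.8237e+7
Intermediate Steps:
T(Q, I) = (2 + Q)/(4 + I) (T(Q, I) = (2 + Q)/(I + 4) = (2 + Q)/(4 + I))
Y(H) = -3 + (⅓ + H*(-3 + H))²/3 (Y(H) = -3 + (H*(H - 3) + (2 + 0)/(4 + 2))²/3 = -3 + (H*(-3 + H) + 2/6)²/3 = -3 + (H*(-3 + H) + (⅙)*2)²/3 = -3 + (H*(-3 + H) + ⅓)²/3 = -3 + (⅓ + H*(-3 + H))²/3)
M(X) = 0
d(S, f) = -3 + (1 - 9*f + 3*f²)²/27
d(-161, -102) + M(157) = (-3 + (1 - 9*(-102) + 3*(-102)²)²/27) + 0 = (-3 + (1 + 918 + 3*10404)²/27) + 0 = (-3 + (1 + 918 + 31212)²/27) + 0 = (-3 + (1/27)*32131²) + 0 = (-3 + (1/27)*1032401161) + 0 = (-3 + 1032401161/27) + 0 = 1032401080/27 + 0 = 1032401080/27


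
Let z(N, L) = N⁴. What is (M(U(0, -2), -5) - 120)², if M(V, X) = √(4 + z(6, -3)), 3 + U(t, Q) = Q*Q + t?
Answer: 15700 - 2400*√13 ≈ 7046.7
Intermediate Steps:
U(t, Q) = -3 + t + Q² (U(t, Q) = -3 + (Q*Q + t) = -3 + (Q² + t) = -3 + (t + Q²) = -3 + t + Q²)
M(V, X) = 10*√13 (M(V, X) = √(4 + 6⁴) = √(4 + 1296) = √1300 = 10*√13)
(M(U(0, -2), -5) - 120)² = (10*√13 - 120)² = (-120 + 10*√13)²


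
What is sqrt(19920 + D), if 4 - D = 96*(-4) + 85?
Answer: 3*sqrt(2247) ≈ 142.21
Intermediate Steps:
D = 303 (D = 4 - (96*(-4) + 85) = 4 - (-384 + 85) = 4 - 1*(-299) = 4 + 299 = 303)
sqrt(19920 + D) = sqrt(19920 + 303) = sqrt(20223) = 3*sqrt(2247)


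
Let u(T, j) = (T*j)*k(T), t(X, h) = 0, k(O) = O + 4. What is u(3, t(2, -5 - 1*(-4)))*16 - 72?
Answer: -72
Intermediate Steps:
k(O) = 4 + O
u(T, j) = T*j*(4 + T) (u(T, j) = (T*j)*(4 + T) = T*j*(4 + T))
u(3, t(2, -5 - 1*(-4)))*16 - 72 = (3*0*(4 + 3))*16 - 72 = (3*0*7)*16 - 72 = 0*16 - 72 = 0 - 72 = -72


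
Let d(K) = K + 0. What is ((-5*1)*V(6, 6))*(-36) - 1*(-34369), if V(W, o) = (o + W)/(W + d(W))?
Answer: 34549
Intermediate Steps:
d(K) = K
V(W, o) = (W + o)/(2*W) (V(W, o) = (o + W)/(W + W) = (W + o)/((2*W)) = (W + o)*(1/(2*W)) = (W + o)/(2*W))
((-5*1)*V(6, 6))*(-36) - 1*(-34369) = ((-5*1)*((½)*(6 + 6)/6))*(-36) - 1*(-34369) = -5*12/(2*6)*(-36) + 34369 = -5*1*(-36) + 34369 = -5*(-36) + 34369 = 180 + 34369 = 34549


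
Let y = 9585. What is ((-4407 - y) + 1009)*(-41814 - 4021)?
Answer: 595075805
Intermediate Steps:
((-4407 - y) + 1009)*(-41814 - 4021) = ((-4407 - 1*9585) + 1009)*(-41814 - 4021) = ((-4407 - 9585) + 1009)*(-45835) = (-13992 + 1009)*(-45835) = -12983*(-45835) = 595075805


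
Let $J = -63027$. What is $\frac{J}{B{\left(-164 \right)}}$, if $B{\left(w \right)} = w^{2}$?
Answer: $- \frac{63027}{26896} \approx -2.3434$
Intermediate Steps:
$\frac{J}{B{\left(-164 \right)}} = - \frac{63027}{\left(-164\right)^{2}} = - \frac{63027}{26896}$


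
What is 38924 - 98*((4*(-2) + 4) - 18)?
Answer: 41080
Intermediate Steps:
38924 - 98*((4*(-2) + 4) - 18) = 38924 - 98*((-8 + 4) - 18) = 38924 - 98*(-4 - 18) = 38924 - 98*(-22) = 38924 - 1*(-2156) = 38924 + 2156 = 41080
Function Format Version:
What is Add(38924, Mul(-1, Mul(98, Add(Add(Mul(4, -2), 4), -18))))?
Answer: 41080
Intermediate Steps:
Add(38924, Mul(-1, Mul(98, Add(Add(Mul(4, -2), 4), -18)))) = Add(38924, Mul(-1, Mul(98, Add(Add(-8, 4), -18)))) = Add(38924, Mul(-1, Mul(98, Add(-4, -18)))) = Add(38924, Mul(-1, Mul(98, -22))) = Add(38924, Mul(-1, -2156)) = Add(38924, 2156) = 41080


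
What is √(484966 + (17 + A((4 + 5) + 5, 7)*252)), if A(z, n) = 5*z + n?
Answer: 9*√6227 ≈ 710.20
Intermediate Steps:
A(z, n) = n + 5*z
√(484966 + (17 + A((4 + 5) + 5, 7)*252)) = √(484966 + (17 + (7 + 5*((4 + 5) + 5))*252)) = √(484966 + (17 + (7 + 5*(9 + 5))*252)) = √(484966 + (17 + (7 + 5*14)*252)) = √(484966 + (17 + (7 + 70)*252)) = √(484966 + (17 + 77*252)) = √(484966 + (17 + 19404)) = √(484966 + 19421) = √504387 = 9*√6227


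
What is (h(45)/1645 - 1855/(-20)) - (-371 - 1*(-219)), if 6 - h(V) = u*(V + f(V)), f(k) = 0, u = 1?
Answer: 1610299/6580 ≈ 244.73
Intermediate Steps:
h(V) = 6 - V (h(V) = 6 - (V + 0) = 6 - V)
(h(45)/1645 - 1855/(-20)) - (-371 - 1*(-219)) = ((6 - 1*45)/1645 - 1855/(-20)) - (-371 - 1*(-219)) = ((6 - 45)*(1/1645) - 1855*(-1/20)) - (-371 + 219) = (-39*1/1645 + 371/4) - 1*(-152) = (-39/1645 + 371/4) + 152 = 610139/6580 + 152 = 1610299/6580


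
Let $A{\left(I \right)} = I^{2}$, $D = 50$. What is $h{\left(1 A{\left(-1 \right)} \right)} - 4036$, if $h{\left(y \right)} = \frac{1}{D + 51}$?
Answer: $- \frac{407635}{101} \approx -4036.0$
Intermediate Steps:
$h{\left(y \right)} = \frac{1}{101}$ ($h{\left(y \right)} = \frac{1}{50 + 51} = \frac{1}{101}$)
$h{\left(1 A{\left(-1 \right)} \right)} - 4036 = \frac{1}{101} - 4036 = - \frac{407635}{101}$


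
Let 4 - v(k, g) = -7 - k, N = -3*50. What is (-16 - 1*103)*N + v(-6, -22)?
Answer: 17855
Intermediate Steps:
N = -150
v(k, g) = 11 + k (v(k, g) = 4 - (-7 - k) = 4 + (7 + k) = 11 + k)
(-16 - 1*103)*N + v(-6, -22) = (-16 - 1*103)*(-150) + (11 - 6) = (-16 - 103)*(-150) + 5 = -119*(-150) + 5 = 17850 + 5 = 17855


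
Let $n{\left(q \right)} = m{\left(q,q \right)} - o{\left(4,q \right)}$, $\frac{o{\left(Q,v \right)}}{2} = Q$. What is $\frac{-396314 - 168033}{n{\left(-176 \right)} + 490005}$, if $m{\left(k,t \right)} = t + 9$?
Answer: $- \frac{564347}{489830} \approx -1.1521$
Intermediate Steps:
$m{\left(k,t \right)} = 9 + t$
$o{\left(Q,v \right)} = 2 Q$
$n{\left(q \right)} = 1 + q$ ($n{\left(q \right)} = \left(9 + q\right) - 2 \cdot 4 = \left(9 + q\right) - 8 = 1 + q$)
$\frac{-396314 - 168033}{n{\left(-176 \right)} + 490005} = \frac{-396314 - 168033}{\left(1 - 176\right) + 490005} = - \frac{564347}{-175 + 490005} = - \frac{564347}{489830}$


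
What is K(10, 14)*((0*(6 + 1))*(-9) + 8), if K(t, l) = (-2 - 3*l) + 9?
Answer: -280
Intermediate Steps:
K(t, l) = 7 - 3*l
K(10, 14)*((0*(6 + 1))*(-9) + 8) = (7 - 3*14)*((0*(6 + 1))*(-9) + 8) = (7 - 42)*((0*7)*(-9) + 8) = -35*(0*(-9) + 8) = -35*(0 + 8) = -35*8 = -280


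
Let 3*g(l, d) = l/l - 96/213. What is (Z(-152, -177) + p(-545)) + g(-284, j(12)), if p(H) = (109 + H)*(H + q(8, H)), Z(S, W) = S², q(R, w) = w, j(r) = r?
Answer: 35382437/71 ≈ 4.9834e+5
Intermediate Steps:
p(H) = 2*H*(109 + H) (p(H) = (109 + H)*(H + H) = (109 + H)*(2*H) = 2*H*(109 + H))
g(l, d) = 13/71 (g(l, d) = (l/l - 96/213)/3 = (1 - 96*1/213)/3 = (1 - 32/71)/3 = (⅓)*(39/71) = 13/71)
(Z(-152, -177) + p(-545)) + g(-284, j(12)) = ((-152)² + 2*(-545)*(109 - 545)) + 13/71 = (23104 + 2*(-545)*(-436)) + 13/71 = (23104 + 475240) + 13/71 = 498344 + 13/71 = 35382437/71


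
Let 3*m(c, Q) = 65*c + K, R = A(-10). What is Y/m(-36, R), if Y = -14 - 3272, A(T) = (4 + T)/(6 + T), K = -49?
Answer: 9858/2389 ≈ 4.1264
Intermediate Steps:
A(T) = (4 + T)/(6 + T)
R = 3/2 (R = (4 - 10)/(6 - 10) = -6/(-4) = -¼*(-6) = 3/2 ≈ 1.5000)
m(c, Q) = -49/3 + 65*c/3 (m(c, Q) = (65*c - 49)/3 = (-49 + 65*c)/3 = -49/3 + 65*c/3)
Y = -3286
Y/m(-36, R) = -3286/(-49/3 + (65/3)*(-36)) = -3286/(-49/3 - 780) = -3286/(-2389/3) = -3286*(-3/2389) = 9858/2389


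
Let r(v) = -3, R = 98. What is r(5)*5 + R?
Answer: 83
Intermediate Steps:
r(5)*5 + R = -3*5 + 98 = -15 + 98 = 83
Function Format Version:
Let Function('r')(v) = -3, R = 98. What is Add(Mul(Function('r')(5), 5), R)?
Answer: 83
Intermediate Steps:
Add(Mul(Function('r')(5), 5), R) = Add(Mul(-3, 5), 98) = Add(-15, 98) = 83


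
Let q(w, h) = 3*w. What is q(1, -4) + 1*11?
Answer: 14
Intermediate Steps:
q(1, -4) + 1*11 = 3*1 + 1*11 = 3 + 11 = 14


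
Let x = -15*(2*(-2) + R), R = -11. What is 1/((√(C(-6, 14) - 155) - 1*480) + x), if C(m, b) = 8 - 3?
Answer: -17/4345 - I*√6/13035 ≈ -0.0039125 - 0.00018792*I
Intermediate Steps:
C(m, b) = 5
x = 225 (x = -15*(2*(-2) - 11) = -15*(-4 - 11) = -15*(-15) = 225)
1/((√(C(-6, 14) - 155) - 1*480) + x) = 1/((√(5 - 155) - 1*480) + 225) = 1/((√(-150) - 480) + 225) = 1/((5*I*√6 - 480) + 225) = 1/((-480 + 5*I*√6) + 225) = 1/(-255 + 5*I*√6)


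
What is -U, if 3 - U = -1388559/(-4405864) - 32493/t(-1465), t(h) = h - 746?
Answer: 39001915663/3247121768 ≈ 12.011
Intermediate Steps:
t(h) = -746 + h
U = -39001915663/3247121768 (U = 3 - (-1388559/(-4405864) - 32493/(-746 - 1465)) = 3 - (-1388559*(-1/4405864) - 32493/(-2211)) = 3 - (1388559/4405864 - 32493*(-1/2211)) = 3 - (1388559/4405864 + 10831/737) = 3 - 1*48743280967/3247121768 = 3 - 48743280967/3247121768 = -39001915663/3247121768 ≈ -12.011)
-U = -1*(-39001915663/3247121768) = 39001915663/3247121768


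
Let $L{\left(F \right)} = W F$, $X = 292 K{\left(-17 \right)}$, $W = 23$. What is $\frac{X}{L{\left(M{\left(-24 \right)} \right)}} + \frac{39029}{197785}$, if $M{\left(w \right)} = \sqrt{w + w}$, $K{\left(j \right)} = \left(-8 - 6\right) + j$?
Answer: $\frac{39029}{197785} + \frac{2263 i \sqrt{3}}{69} \approx 0.19733 + 56.806 i$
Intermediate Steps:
$K{\left(j \right)} = -14 + j$
$M{\left(w \right)} = \sqrt{2} \sqrt{w}$ ($M{\left(w \right)} = \sqrt{2 w} = \sqrt{2} \sqrt{w}$)
$X = -9052$ ($X = 292 \left(-14 - 17\right) = 292 \left(-31\right) = -9052$)
$L{\left(F \right)} = 23 F$
$\frac{X}{L{\left(M{\left(-24 \right)} \right)}} + \frac{39029}{197785} = - \frac{9052}{23 \sqrt{2} \sqrt{-24}} + \frac{39029}{197785} = - \frac{9052}{23 \sqrt{2} \cdot 2 i \sqrt{6}} + 39029 \cdot \frac{1}{197785} = - \frac{9052}{23 \cdot 4 i \sqrt{3}} + \frac{39029}{197785} = - \frac{9052}{92 i \sqrt{3}} + \frac{39029}{197785} = - 9052 \left(- \frac{i \sqrt{3}}{276}\right) + \frac{39029}{197785} = \frac{2263 i \sqrt{3}}{69} + \frac{39029}{197785} = \frac{39029}{197785} + \frac{2263 i \sqrt{3}}{69}$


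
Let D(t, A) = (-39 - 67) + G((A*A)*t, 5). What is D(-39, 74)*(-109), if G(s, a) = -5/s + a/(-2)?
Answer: 2525714101/213564 ≈ 11827.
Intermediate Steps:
G(s, a) = -5/s - a/2 (G(s, a) = -5/s + a*(-½) = -5/s - a/2)
D(t, A) = -217/2 - 5/(A²*t) (D(t, A) = (-39 - 67) + (-5*1/(A²*t) - ½*5) = -106 + (-5*1/(A²*t) - 5/2) = -106 + (-5/(A²*t) - 5/2) = -106 + (-5/2 - 5/(A²*t)) = -217/2 - 5/(A²*t))
D(-39, 74)*(-109) = (-217/2 - 5/(74²*(-39)))*(-109) = (-217/2 - 5*1/5476*(-1/39))*(-109) = (-217/2 + 5/213564)*(-109) = -23171689/213564*(-109) = 2525714101/213564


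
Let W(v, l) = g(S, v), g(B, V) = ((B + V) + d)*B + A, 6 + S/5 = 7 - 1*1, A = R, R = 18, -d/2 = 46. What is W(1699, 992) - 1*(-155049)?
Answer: 155067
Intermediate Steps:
d = -92 (d = -2*46 = -92)
A = 18
S = 0 (S = -30 + 5*(7 - 1*1) = -30 + 5*(7 - 1) = -30 + 5*6 = -30 + 30 = 0)
g(B, V) = 18 + B*(-92 + B + V) (g(B, V) = ((B + V) - 92)*B + 18 = (-92 + B + V)*B + 18 = B*(-92 + B + V) + 18 = 18 + B*(-92 + B + V))
W(v, l) = 18 (W(v, l) = 18 + 0² - 92*0 + 0*v = 18 + 0 + 0 + 0 = 18)
W(1699, 992) - 1*(-155049) = 18 - 1*(-155049) = 18 + 155049 = 155067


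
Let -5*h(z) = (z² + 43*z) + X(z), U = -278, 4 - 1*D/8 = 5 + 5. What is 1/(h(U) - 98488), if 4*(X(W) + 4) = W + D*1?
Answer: -10/1115369 ≈ -8.9656e-6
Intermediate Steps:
D = -48 (D = 32 - 8*(5 + 5) = 32 - 8*10 = 32 - 80 = -48)
X(W) = -16 + W/4 (X(W) = -4 + (W - 48*1)/4 = -4 + (W - 48)/4 = -4 + (-48 + W)/4 = -4 + (-12 + W/4) = -16 + W/4)
h(z) = 16/5 - 173*z/20 - z²/5 (h(z) = -((z² + 43*z) + (-16 + z/4))/5 = -(-16 + z² + 173*z/4)/5 = 16/5 - 173*z/20 - z²/5)
1/(h(U) - 98488) = 1/((16/5 - 173/20*(-278) - ⅕*(-278)²) - 98488) = 1/((16/5 + 24047/10 - ⅕*77284) - 98488) = 1/((16/5 + 24047/10 - 77284/5) - 98488) = 1/(-130489/10 - 98488) = 1/(-1115369/10) = -10/1115369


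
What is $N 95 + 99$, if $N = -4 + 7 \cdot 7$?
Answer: $4374$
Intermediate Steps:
$N = 45$ ($N = -4 + 49 = 45$)
$N 95 + 99 = 45 \cdot 95 + 99 = 4275 + 99 = 4374$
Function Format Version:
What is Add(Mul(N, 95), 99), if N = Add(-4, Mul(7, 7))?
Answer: 4374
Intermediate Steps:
N = 45 (N = Add(-4, 49) = 45)
Add(Mul(N, 95), 99) = Add(Mul(45, 95), 99) = Add(4275, 99) = 4374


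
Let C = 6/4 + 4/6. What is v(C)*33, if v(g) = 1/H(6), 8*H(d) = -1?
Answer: -264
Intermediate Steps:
H(d) = -1/8 (H(d) = (1/8)*(-1) = -1/8)
C = 13/6 (C = 6*(1/4) + 4*(1/6) = 3/2 + 2/3 = 13/6 ≈ 2.1667)
v(g) = -8 (v(g) = 1/(-1/8) = -8)
v(C)*33 = -8*33 = -264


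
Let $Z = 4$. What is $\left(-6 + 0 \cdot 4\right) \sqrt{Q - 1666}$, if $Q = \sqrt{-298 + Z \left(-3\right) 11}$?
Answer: $- 6 \sqrt{-1666 + i \sqrt{430}} \approx -1.5241 - 244.9 i$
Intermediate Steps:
$Q = i \sqrt{430}$ ($Q = \sqrt{-298 + 4 \left(-3\right) 11} = \sqrt{-298 - 132} = \sqrt{-430} = i \sqrt{430} \approx 20.736 i$)
$\left(-6 + 0 \cdot 4\right) \sqrt{Q - 1666} = \left(-6 + 0 \cdot 4\right) \sqrt{i \sqrt{430} - 1666} = \left(-6 + 0\right) \sqrt{-1666 + i \sqrt{430}} = - 6 \sqrt{-1666 + i \sqrt{430}}$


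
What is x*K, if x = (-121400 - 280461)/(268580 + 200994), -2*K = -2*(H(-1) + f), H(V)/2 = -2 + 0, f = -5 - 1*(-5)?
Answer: 803722/234787 ≈ 3.4232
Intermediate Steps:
f = 0 (f = -5 + 5 = 0)
H(V) = -4 (H(V) = 2*(-2 + 0) = 2*(-2) = -4)
K = -4 (K = -(-1)*(-4 + 0) = -(-1)*(-4) = -1/2*8 = -4)
x = -401861/469574 ≈ -0.85580
x*K = -401861/469574*(-4) = 803722/234787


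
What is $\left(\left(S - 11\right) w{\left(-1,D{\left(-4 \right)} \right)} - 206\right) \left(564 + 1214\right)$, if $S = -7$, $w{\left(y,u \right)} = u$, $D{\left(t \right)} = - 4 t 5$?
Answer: $-2926588$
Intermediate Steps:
$D{\left(t \right)} = - 20 t$
$\left(\left(S - 11\right) w{\left(-1,D{\left(-4 \right)} \right)} - 206\right) \left(564 + 1214\right) = \left(\left(-7 - 11\right) \left(\left(-20\right) \left(-4\right)\right) - 206\right) \left(564 + 1214\right) = \left(\left(-18\right) 80 - 206\right) 1778 = \left(-1440 - 206\right) 1778 = \left(-1646\right) 1778 = -2926588$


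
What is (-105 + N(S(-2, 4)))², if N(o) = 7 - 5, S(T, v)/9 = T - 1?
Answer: 10609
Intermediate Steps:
S(T, v) = -9 + 9*T (S(T, v) = 9*(T - 1) = 9*(-1 + T) = -9 + 9*T)
N(o) = 2
(-105 + N(S(-2, 4)))² = (-105 + 2)² = (-103)² = 10609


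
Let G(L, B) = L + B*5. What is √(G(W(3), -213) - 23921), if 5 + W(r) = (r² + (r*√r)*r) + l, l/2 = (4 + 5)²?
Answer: √(-24820 + 9*√3) ≈ 157.49*I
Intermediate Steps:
l = 162 (l = 2*(4 + 5)² = 2*9² = 2*81 = 162)
W(r) = 157 + r² + r^(5/2) (W(r) = -5 + ((r² + (r*√r)*r) + 162) = -5 + ((r² + r^(3/2)*r) + 162) = -5 + ((r² + r^(5/2)) + 162) = -5 + (162 + r² + r^(5/2)) = 157 + r² + r^(5/2))
G(L, B) = L + 5*B
√(G(W(3), -213) - 23921) = √(((157 + 3² + 3^(5/2)) + 5*(-213)) - 23921) = √(((157 + 9 + 9*√3) - 1065) - 23921) = √(((166 + 9*√3) - 1065) - 23921) = √((-899 + 9*√3) - 23921) = √(-24820 + 9*√3)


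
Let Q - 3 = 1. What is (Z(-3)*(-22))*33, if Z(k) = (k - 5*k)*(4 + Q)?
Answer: -69696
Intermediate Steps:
Q = 4 (Q = 3 + 1 = 4)
Z(k) = -32*k (Z(k) = (k - 5*k)*(4 + 4) = -4*k*8 = -32*k)
(Z(-3)*(-22))*33 = (-32*(-3)*(-22))*33 = (96*(-22))*33 = -2112*33 = -69696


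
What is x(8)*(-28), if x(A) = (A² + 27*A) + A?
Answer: -8064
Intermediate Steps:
x(A) = A² + 28*A
x(8)*(-28) = (8*(28 + 8))*(-28) = (8*36)*(-28) = 288*(-28) = -8064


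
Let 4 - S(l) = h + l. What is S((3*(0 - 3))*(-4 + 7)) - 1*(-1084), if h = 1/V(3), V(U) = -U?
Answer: 3346/3 ≈ 1115.3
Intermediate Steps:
h = -⅓ (h = 1/(-1*3) = 1/(-3) = -⅓ ≈ -0.33333)
S(l) = 13/3 - l (S(l) = 4 - (-⅓ + l) = 4 + (⅓ - l) = 13/3 - l)
S((3*(0 - 3))*(-4 + 7)) - 1*(-1084) = (13/3 - 3*(0 - 3)*(-4 + 7)) - 1*(-1084) = (13/3 - 3*(-3)*3) + 1084 = (13/3 - (-9)*3) + 1084 = (13/3 - 1*(-27)) + 1084 = (13/3 + 27) + 1084 = 94/3 + 1084 = 3346/3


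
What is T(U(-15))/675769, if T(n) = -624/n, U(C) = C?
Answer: 208/3378845 ≈ 6.1559e-5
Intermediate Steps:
T(U(-15))/675769 = -624/(-15)/675769 = -624*(-1/15)*(1/675769) = (208/5)*(1/675769) = 208/3378845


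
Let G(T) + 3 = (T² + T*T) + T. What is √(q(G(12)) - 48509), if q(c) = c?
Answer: 2*I*√12053 ≈ 219.57*I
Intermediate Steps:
G(T) = -3 + T + 2*T² (G(T) = -3 + ((T² + T*T) + T) = -3 + ((T² + T²) + T) = -3 + (2*T² + T) = -3 + (T + 2*T²) = -3 + T + 2*T²)
√(q(G(12)) - 48509) = √((-3 + 12 + 2*12²) - 48509) = √((-3 + 12 + 2*144) - 48509) = √((-3 + 12 + 288) - 48509) = √(297 - 48509) = √(-48212) = 2*I*√12053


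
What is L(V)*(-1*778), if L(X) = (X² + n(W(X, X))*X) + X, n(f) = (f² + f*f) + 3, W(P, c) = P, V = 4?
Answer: -124480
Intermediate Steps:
n(f) = 3 + 2*f² (n(f) = (f² + f²) + 3 = 2*f² + 3 = 3 + 2*f²)
L(X) = X + X² + X*(3 + 2*X²) (L(X) = (X² + (3 + 2*X²)*X) + X = (X² + X*(3 + 2*X²)) + X = X + X² + X*(3 + 2*X²))
L(V)*(-1*778) = (4*(4 + 4 + 2*4²))*(-1*778) = (4*(4 + 4 + 2*16))*(-778) = (4*(4 + 4 + 32))*(-778) = (4*40)*(-778) = 160*(-778) = -124480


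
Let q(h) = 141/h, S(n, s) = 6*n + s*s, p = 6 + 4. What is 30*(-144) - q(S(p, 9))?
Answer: -4321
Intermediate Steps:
p = 10
S(n, s) = s² + 6*n (S(n, s) = 6*n + s² = s² + 6*n)
30*(-144) - q(S(p, 9)) = 30*(-144) - 141/(9² + 6*10) = -4320 - 141/(81 + 60) = -4320 - 141/141 = -4320 - 1*1 = -4320 - 1 = -4321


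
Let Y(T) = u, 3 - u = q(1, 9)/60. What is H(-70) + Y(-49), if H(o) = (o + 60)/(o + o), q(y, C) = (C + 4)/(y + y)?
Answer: 2489/840 ≈ 2.9631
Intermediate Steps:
q(y, C) = (4 + C)/(2*y) (q(y, C) = (4 + C)/((2*y)) = (4 + C)*(1/(2*y)) = (4 + C)/(2*y))
H(o) = (60 + o)/(2*o) (H(o) = (60 + o)/((2*o)) = (60 + o)*(1/(2*o)) = (60 + o)/(2*o))
u = 347/120 (u = 3 - (½)*(4 + 9)/1/60 = 3 - (½)*1*13/60 = 3 - 13/(2*60) = 3 - 1*13/120 = 3 - 13/120 = 347/120 ≈ 2.8917)
Y(T) = 347/120
H(-70) + Y(-49) = (½)*(60 - 70)/(-70) + 347/120 = (½)*(-1/70)*(-10) + 347/120 = 1/14 + 347/120 = 2489/840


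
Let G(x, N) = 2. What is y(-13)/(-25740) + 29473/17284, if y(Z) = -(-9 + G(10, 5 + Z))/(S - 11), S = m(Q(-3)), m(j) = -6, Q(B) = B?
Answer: 1612114541/945391590 ≈ 1.7052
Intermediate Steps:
S = -6
y(Z) = -7/17 (y(Z) = -(-9 + 2)/(-6 - 11) = -(-7)/(-17) = -(-7)*(-1)/17 = -1*7/17 = -7/17)
y(-13)/(-25740) + 29473/17284 = -7/17/(-25740) + 29473/17284 = -7/17*(-1/25740) + 29473*(1/17284) = 7/437580 + 29473/17284 = 1612114541/945391590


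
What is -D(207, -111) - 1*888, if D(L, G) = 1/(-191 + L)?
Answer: -14209/16 ≈ -888.06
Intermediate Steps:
-D(207, -111) - 1*888 = -1/(-191 + 207) - 1*888 = -1/16 - 888 = -14209/16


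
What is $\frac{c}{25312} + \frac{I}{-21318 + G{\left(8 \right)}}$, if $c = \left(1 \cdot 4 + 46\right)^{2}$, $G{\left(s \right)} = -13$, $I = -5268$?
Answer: $\frac{46667779}{134982568} \approx 0.34573$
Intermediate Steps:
$c = 2500$ ($c = \left(4 + 46\right)^{2} = 50^{2} = 2500$)
$\frac{c}{25312} + \frac{I}{-21318 + G{\left(8 \right)}} = \frac{2500}{25312} - \frac{5268}{-21318 - 13} = 2500 \cdot \frac{1}{25312} - \frac{5268}{-21331} = \frac{625}{6328} - - \frac{5268}{21331} = \frac{625}{6328} + \frac{5268}{21331} = \frac{46667779}{134982568}$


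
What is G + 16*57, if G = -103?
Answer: 809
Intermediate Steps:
G + 16*57 = -103 + 16*57 = -103 + 912 = 809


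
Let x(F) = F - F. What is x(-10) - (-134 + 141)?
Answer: -7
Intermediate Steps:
x(F) = 0
x(-10) - (-134 + 141) = 0 - (-134 + 141) = 0 - 1*7 = 0 - 7 = -7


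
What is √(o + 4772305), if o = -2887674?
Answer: √1884631 ≈ 1372.8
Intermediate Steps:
√(o + 4772305) = √(-2887674 + 4772305) = √1884631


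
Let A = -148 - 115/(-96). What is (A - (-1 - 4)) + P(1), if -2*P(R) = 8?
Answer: -13997/96 ≈ -145.80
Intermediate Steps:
P(R) = -4 (P(R) = -½*8 = -4)
A = -14093/96 (A = -148 - 115*(-1)/96 = -148 - 1*(-115/96) = -148 + 115/96 = -14093/96 ≈ -146.80)
(A - (-1 - 4)) + P(1) = (-14093/96 - (-1 - 4)) - 4 = (-14093/96 - 1*(-5)) - 4 = (-14093/96 + 5) - 4 = -13613/96 - 4 = -13997/96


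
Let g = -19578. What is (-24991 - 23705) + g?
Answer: -68274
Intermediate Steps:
(-24991 - 23705) + g = (-24991 - 23705) - 19578 = -48696 - 19578 = -68274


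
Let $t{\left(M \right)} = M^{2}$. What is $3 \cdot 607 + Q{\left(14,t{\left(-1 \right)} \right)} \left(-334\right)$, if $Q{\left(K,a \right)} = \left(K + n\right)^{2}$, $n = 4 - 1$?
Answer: $-94705$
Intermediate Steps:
$n = 3$
$Q{\left(K,a \right)} = \left(3 + K\right)^{2}$ ($Q{\left(K,a \right)} = \left(K + 3\right)^{2} = \left(3 + K\right)^{2}$)
$3 \cdot 607 + Q{\left(14,t{\left(-1 \right)} \right)} \left(-334\right) = 3 \cdot 607 + \left(3 + 14\right)^{2} \left(-334\right) = 1821 + 17^{2} \left(-334\right) = 1821 + 289 \left(-334\right) = 1821 - 96526 = -94705$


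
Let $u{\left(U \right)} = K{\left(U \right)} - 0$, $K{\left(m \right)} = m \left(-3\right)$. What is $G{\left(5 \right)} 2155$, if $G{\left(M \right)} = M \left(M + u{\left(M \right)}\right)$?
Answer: $-107750$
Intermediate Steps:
$K{\left(m \right)} = - 3 m$
$u{\left(U \right)} = - 3 U$ ($u{\left(U \right)} = - 3 U - 0 = - 3 U + 0 = - 3 U$)
$G{\left(M \right)} = - 2 M^{2}$ ($G{\left(M \right)} = M \left(M - 3 M\right) = M \left(- 2 M\right) = - 2 M^{2}$)
$G{\left(5 \right)} 2155 = - 2 \cdot 5^{2} \cdot 2155 = \left(-2\right) 25 \cdot 2155 = \left(-50\right) 2155 = -107750$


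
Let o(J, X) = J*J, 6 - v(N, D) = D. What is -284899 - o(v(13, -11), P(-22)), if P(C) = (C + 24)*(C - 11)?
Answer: -285188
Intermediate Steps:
P(C) = (-11 + C)*(24 + C) (P(C) = (24 + C)*(-11 + C) = (-11 + C)*(24 + C))
v(N, D) = 6 - D
o(J, X) = J²
-284899 - o(v(13, -11), P(-22)) = -284899 - (6 - 1*(-11))² = -284899 - (6 + 11)² = -284899 - 1*17² = -284899 - 1*289 = -284899 - 289 = -285188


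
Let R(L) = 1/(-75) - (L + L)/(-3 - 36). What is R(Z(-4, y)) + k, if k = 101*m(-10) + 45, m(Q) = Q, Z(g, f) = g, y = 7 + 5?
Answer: -313696/325 ≈ -965.22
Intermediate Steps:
y = 12
k = -965 (k = 101*(-10) + 45 = -1010 + 45 = -965)
R(L) = -1/75 + 2*L/39 (R(L) = -1/75 - 2*L/(-39) = -1/75 - 2*L*(-1)/39 = -1/75 - (-2)*L/39 = -1/75 + 2*L/39)
R(Z(-4, y)) + k = (-1/75 + (2/39)*(-4)) - 965 = (-1/75 - 8/39) - 965 = -71/325 - 965 = -313696/325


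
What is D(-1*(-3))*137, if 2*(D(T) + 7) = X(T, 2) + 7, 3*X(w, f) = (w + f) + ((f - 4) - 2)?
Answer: -1370/3 ≈ -456.67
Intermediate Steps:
X(w, f) = -2 + w/3 + 2*f/3 (X(w, f) = ((w + f) + ((f - 4) - 2))/3 = ((f + w) + ((-4 + f) - 2))/3 = ((f + w) + (-6 + f))/3 = (-6 + w + 2*f)/3 = -2 + w/3 + 2*f/3)
D(T) = -23/6 + T/6 (D(T) = -7 + ((-2 + T/3 + (⅔)*2) + 7)/2 = -7 + ((-2 + T/3 + 4/3) + 7)/2 = -7 + ((-⅔ + T/3) + 7)/2 = -7 + (19/3 + T/3)/2 = -7 + (19/6 + T/6) = -23/6 + T/6)
D(-1*(-3))*137 = (-23/6 + (-1*(-3))/6)*137 = (-23/6 + (⅙)*3)*137 = (-23/6 + ½)*137 = -10/3*137 = -1370/3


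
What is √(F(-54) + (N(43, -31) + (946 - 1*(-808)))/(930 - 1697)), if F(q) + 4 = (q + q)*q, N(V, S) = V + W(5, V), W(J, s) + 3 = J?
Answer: √3427168459/767 ≈ 76.326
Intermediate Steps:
W(J, s) = -3 + J
N(V, S) = 2 + V (N(V, S) = V + (-3 + 5) = V + 2 = 2 + V)
F(q) = -4 + 2*q² (F(q) = -4 + (q + q)*q = -4 + (2*q)*q = -4 + 2*q²)
√(F(-54) + (N(43, -31) + (946 - 1*(-808)))/(930 - 1697)) = √((-4 + 2*(-54)²) + ((2 + 43) + (946 - 1*(-808)))/(930 - 1697)) = √((-4 + 2*2916) + (45 + (946 + 808))/(-767)) = √((-4 + 5832) + (45 + 1754)*(-1/767)) = √(5828 + 1799*(-1/767)) = √(5828 - 1799/767) = √(4468277/767) = √3427168459/767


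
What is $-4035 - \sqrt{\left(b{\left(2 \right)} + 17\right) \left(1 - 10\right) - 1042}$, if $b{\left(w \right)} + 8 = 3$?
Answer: $-4035 - 5 i \sqrt{46} \approx -4035.0 - 33.912 i$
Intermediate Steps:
$b{\left(w \right)} = -5$ ($b{\left(w \right)} = -8 + 3 = -5$)
$-4035 - \sqrt{\left(b{\left(2 \right)} + 17\right) \left(1 - 10\right) - 1042} = -4035 - \sqrt{\left(-5 + 17\right) \left(1 - 10\right) - 1042} = -4035 - \sqrt{12 \left(-9\right) - 1042} = -4035 - \sqrt{-108 - 1042} = -4035 - \sqrt{-1150} = -4035 - 5 i \sqrt{46}$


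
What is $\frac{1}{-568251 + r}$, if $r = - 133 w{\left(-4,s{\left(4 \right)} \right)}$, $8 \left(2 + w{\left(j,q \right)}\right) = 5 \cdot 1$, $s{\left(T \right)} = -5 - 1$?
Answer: $- \frac{8}{4544545} \approx -1.7604 \cdot 10^{-6}$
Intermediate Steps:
$s{\left(T \right)} = -6$ ($s{\left(T \right)} = -5 - 1 = -6$)
$w{\left(j,q \right)} = - \frac{11}{8}$ ($w{\left(j,q \right)} = -2 + \frac{5 \cdot 1}{8} = -2 + \frac{1}{8} \cdot 5 = -2 + \frac{5}{8} = - \frac{11}{8}$)
$r = \frac{1463}{8}$ ($r = \left(-133\right) \left(- \frac{11}{8}\right) = \frac{1463}{8} \approx 182.88$)
$\frac{1}{-568251 + r} = \frac{1}{-568251 + \frac{1463}{8}} = \frac{1}{- \frac{4544545}{8}} = - \frac{8}{4544545}$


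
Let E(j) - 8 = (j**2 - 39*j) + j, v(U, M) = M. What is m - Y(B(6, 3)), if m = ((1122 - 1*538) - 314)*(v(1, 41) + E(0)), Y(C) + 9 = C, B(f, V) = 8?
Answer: 13231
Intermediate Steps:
Y(C) = -9 + C
E(j) = 8 + j**2 - 38*j (E(j) = 8 + ((j**2 - 39*j) + j) = 8 + (j**2 - 38*j) = 8 + j**2 - 38*j)
m = 13230 (m = ((1122 - 1*538) - 314)*(41 + (8 + 0**2 - 38*0)) = ((1122 - 538) - 314)*(41 + (8 + 0 + 0)) = (584 - 314)*(41 + 8) = 270*49 = 13230)
m - Y(B(6, 3)) = 13230 - (-9 + 8) = 13230 - 1*(-1) = 13230 + 1 = 13231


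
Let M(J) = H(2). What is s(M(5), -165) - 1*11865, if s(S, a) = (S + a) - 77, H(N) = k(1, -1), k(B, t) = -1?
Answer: -12108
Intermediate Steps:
H(N) = -1
M(J) = -1
s(S, a) = -77 + S + a
s(M(5), -165) - 1*11865 = (-77 - 1 - 165) - 1*11865 = -243 - 11865 = -12108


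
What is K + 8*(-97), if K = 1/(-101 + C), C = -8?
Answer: -84585/109 ≈ -776.01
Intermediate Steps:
K = -1/109 (K = 1/(-101 - 8) = 1/(-109) = -1/109 ≈ -0.0091743)
K + 8*(-97) = -1/109 + 8*(-97) = -1/109 - 776 = -84585/109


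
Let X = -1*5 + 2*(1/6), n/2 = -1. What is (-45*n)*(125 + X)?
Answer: 10830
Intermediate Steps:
n = -2 (n = 2*(-1) = -2)
X = -14/3 (X = -5 + 2*(1*(⅙)) = -5 + 2*(⅙) = -5 + ⅓ = -14/3 ≈ -4.6667)
(-45*n)*(125 + X) = (-45*(-2))*(125 - 14/3) = 90*(361/3) = 10830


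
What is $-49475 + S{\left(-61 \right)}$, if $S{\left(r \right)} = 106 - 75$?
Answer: $-49444$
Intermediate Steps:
$S{\left(r \right)} = 31$
$-49475 + S{\left(-61 \right)} = -49475 + 31 = -49444$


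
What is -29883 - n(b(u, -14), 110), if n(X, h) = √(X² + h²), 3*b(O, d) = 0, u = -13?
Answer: -29993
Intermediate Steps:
b(O, d) = 0 (b(O, d) = (⅓)*0 = 0)
-29883 - n(b(u, -14), 110) = -29883 - √(0² + 110²) = -29883 - √(0 + 12100) = -29883 - √12100 = -29883 - 1*110 = -29883 - 110 = -29993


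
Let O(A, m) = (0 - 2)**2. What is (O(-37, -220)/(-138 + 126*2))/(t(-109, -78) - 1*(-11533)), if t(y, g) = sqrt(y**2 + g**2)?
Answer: 607/199488186 - sqrt(17965)/3790275534 ≈ 3.0074e-6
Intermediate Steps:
O(A, m) = 4 (O(A, m) = (-2)**2 = 4)
t(y, g) = sqrt(g**2 + y**2)
(O(-37, -220)/(-138 + 126*2))/(t(-109, -78) - 1*(-11533)) = (4/(-138 + 126*2))/(sqrt((-78)**2 + (-109)**2) - 1*(-11533)) = (4/(-138 + 252))/(sqrt(6084 + 11881) + 11533) = (4/114)/(sqrt(17965) + 11533) = (4*(1/114))/(11533 + sqrt(17965)) = 2/(57*(11533 + sqrt(17965)))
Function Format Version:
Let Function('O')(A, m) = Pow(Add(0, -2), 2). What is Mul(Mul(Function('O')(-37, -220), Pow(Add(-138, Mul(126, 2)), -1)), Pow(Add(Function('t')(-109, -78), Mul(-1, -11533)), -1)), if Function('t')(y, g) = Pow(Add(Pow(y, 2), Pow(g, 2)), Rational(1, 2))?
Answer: Add(Rational(607, 199488186), Mul(Rational(-1, 3790275534), Pow(17965, Rational(1, 2)))) ≈ 3.0074e-6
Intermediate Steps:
Function('O')(A, m) = 4 (Function('O')(A, m) = Pow(-2, 2) = 4)
Function('t')(y, g) = Pow(Add(Pow(g, 2), Pow(y, 2)), Rational(1, 2))
Mul(Mul(Function('O')(-37, -220), Pow(Add(-138, Mul(126, 2)), -1)), Pow(Add(Function('t')(-109, -78), Mul(-1, -11533)), -1)) = Mul(Mul(4, Pow(Add(-138, Mul(126, 2)), -1)), Pow(Add(Pow(Add(Pow(-78, 2), Pow(-109, 2)), Rational(1, 2)), Mul(-1, -11533)), -1)) = Mul(Mul(4, Pow(Add(-138, 252), -1)), Pow(Add(Pow(Add(6084, 11881), Rational(1, 2)), 11533), -1)) = Mul(Mul(4, Pow(114, -1)), Pow(Add(Pow(17965, Rational(1, 2)), 11533), -1)) = Mul(Mul(4, Rational(1, 114)), Pow(Add(11533, Pow(17965, Rational(1, 2))), -1)) = Mul(Rational(2, 57), Pow(Add(11533, Pow(17965, Rational(1, 2))), -1))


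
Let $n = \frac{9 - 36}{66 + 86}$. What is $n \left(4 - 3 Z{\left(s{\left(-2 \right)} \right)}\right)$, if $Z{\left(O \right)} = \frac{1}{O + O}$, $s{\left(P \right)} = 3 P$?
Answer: $- \frac{459}{608} \approx -0.75493$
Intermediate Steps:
$Z{\left(O \right)} = \frac{1}{2 O}$
$n = - \frac{27}{152} \approx -0.17763$
$n \left(4 - 3 Z{\left(s{\left(-2 \right)} \right)}\right) = - \frac{27 \left(4 - 3 \frac{1}{2 \cdot 3 \left(-2\right)}\right)}{152} = - \frac{27 \left(4 - 3 \frac{1}{2 \left(-6\right)}\right)}{152} = - \frac{27 \left(4 - 3 \cdot \frac{1}{2} \left(- \frac{1}{6}\right)\right)}{152} = - \frac{27 \left(4 - - \frac{1}{4}\right)}{152} = - \frac{27 \left(4 + \frac{1}{4}\right)}{152} = \left(- \frac{27}{152}\right) \frac{17}{4} = - \frac{459}{608}$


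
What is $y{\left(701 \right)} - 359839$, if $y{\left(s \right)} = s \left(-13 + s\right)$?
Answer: $122449$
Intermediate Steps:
$y{\left(701 \right)} - 359839 = 701 \left(-13 + 701\right) - 359839 = 701 \cdot 688 - 359839 = 482288 - 359839 = 122449$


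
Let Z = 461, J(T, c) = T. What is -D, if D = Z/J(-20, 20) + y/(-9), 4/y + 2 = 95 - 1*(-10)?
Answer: 427427/18540 ≈ 23.054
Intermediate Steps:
y = 4/103 (y = 4/(-2 + (95 - 1*(-10))) = 4/(-2 + (95 + 10)) = 4/(-2 + 105) = 4/103 ≈ 0.038835)
D = -427427/18540 (D = 461/(-20) + (4/103)/(-9) = 461*(-1/20) + (4/103)*(-⅑) = -461/20 - 4/927 = -427427/18540 ≈ -23.054)
-D = -1*(-427427/18540) = 427427/18540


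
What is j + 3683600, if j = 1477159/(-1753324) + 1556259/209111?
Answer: 1350555074009449667/366639334964 ≈ 3.6836e+6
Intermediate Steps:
j = 2419736059267/366639334964 (j = 1477159*(-1/1753324) + 1556259*(1/209111) = -1477159/1753324 + 1556259/209111 = 2419736059267/366639334964 ≈ 6.5998)
j + 3683600 = 2419736059267/366639334964 + 3683600 = 1350555074009449667/366639334964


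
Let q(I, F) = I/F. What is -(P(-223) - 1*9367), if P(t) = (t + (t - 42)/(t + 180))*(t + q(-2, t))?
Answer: -373834385/9589 ≈ -38986.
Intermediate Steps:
P(t) = (t - 2/t)*(t + (-42 + t)/(180 + t)) (P(t) = (t + (t - 42)/(t + 180))*(t - 2/t) = (t + (-42 + t)/(180 + t))*(t - 2/t) = (t - 2/t)*(t + (-42 + t)/(180 + t)))
-(P(-223) - 1*9367) = -((84 - 223*(-362 + (-223)**3 - 44*(-223) + 181*(-223)**2))/((-223)*(180 - 223)) - 1*9367) = -(-1/223*(84 - 223*(-362 - 11089567 + 9812 + 181*49729))/(-43) - 9367) = -(-1/223*(-1/43)*(84 - 223*(-362 - 11089567 + 9812 + 9000949)) - 9367) = -(-1/223*(-1/43)*(84 - 223*(-2079168)) - 9367) = -(-1/223*(-1/43)*(84 + 463654464) - 9367) = -(-1/223*(-1/43)*463654548 - 9367) = -(463654548/9589 - 9367) = -1*373834385/9589 = -373834385/9589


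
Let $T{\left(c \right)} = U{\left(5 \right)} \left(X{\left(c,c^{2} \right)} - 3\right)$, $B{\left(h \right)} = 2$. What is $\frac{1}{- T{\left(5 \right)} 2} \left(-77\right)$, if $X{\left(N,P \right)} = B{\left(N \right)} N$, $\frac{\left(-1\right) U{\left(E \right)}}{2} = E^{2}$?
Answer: $- \frac{11}{100} \approx -0.11$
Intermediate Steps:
$U{\left(E \right)} = - 2 E^{2}$
$X{\left(N,P \right)} = 2 N$
$T{\left(c \right)} = 150 - 100 c$ ($T{\left(c \right)} = - 2 \cdot 5^{2} \left(2 c - 3\right) = \left(-2\right) 25 \left(-3 + 2 c\right) = - 50 \left(-3 + 2 c\right) = 150 - 100 c$)
$\frac{1}{- T{\left(5 \right)} 2} \left(-77\right) = \frac{1}{- (150 - 500) 2} \left(-77\right) = \frac{1}{\left(-1\right) \left(-350\right) 2} \left(-77\right) = \frac{1}{350 \cdot 2} \left(-77\right) = \frac{1}{700} \left(-77\right) = - \frac{11}{100}$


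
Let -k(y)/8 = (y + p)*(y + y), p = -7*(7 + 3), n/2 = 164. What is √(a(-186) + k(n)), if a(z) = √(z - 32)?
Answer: √(-1353984 + I*√218) ≈ 0.006 + 1163.6*I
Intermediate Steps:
n = 328 (n = 2*164 = 328)
p = -70 (p = -7*10 = -70)
k(y) = -16*y*(-70 + y) (k(y) = -8*(y - 70)*(y + y) = -8*(-70 + y)*2*y = -16*y*(-70 + y))
a(z) = √(-32 + z)
√(a(-186) + k(n)) = √(√(-32 - 186) + 16*328*(70 - 1*328)) = √(√(-218) + 16*328*(70 - 328)) = √(I*√218 + 16*328*(-258)) = √(I*√218 - 1353984) = √(-1353984 + I*√218)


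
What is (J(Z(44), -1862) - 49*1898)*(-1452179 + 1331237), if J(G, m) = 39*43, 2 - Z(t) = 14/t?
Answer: 11045028150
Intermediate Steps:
Z(t) = 2 - 14/t
J(G, m) = 1677
(J(Z(44), -1862) - 49*1898)*(-1452179 + 1331237) = (1677 - 49*1898)*(-1452179 + 1331237) = (1677 - 93002)*(-120942) = -91325*(-120942) = 11045028150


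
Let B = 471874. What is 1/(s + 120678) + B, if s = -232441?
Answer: 52738053861/111763 ≈ 4.7187e+5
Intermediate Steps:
1/(s + 120678) + B = 1/(-232441 + 120678) + 471874 = 1/(-111763) + 471874 = -1/111763 + 471874 = 52738053861/111763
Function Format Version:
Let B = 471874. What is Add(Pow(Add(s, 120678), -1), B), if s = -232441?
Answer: Rational(52738053861, 111763) ≈ 4.7187e+5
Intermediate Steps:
Add(Pow(Add(s, 120678), -1), B) = Add(Pow(Add(-232441, 120678), -1), 471874) = Add(Pow(-111763, -1), 471874) = Add(Rational(-1, 111763), 471874) = Rational(52738053861, 111763)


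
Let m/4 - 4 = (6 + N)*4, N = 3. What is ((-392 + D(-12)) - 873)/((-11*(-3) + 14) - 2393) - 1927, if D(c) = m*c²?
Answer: -4542517/2346 ≈ -1936.3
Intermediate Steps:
m = 160 (m = 16 + 4*((6 + 3)*4) = 16 + 4*(9*4) = 16 + 4*36 = 16 + 144 = 160)
D(c) = 160*c²
((-392 + D(-12)) - 873)/((-11*(-3) + 14) - 2393) - 1927 = ((-392 + 160*(-12)²) - 873)/((-11*(-3) + 14) - 2393) - 1927 = ((-392 + 160*144) - 873)/((33 + 14) - 2393) - 1927 = ((-392 + 23040) - 873)/(47 - 2393) - 1927 = (22648 - 873)/(-2346) - 1927 = 21775*(-1/2346) - 1927 = -21775/2346 - 1927 = -4542517/2346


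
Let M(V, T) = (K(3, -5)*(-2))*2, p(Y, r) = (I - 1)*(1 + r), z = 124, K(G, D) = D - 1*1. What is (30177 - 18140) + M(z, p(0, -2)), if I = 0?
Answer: 12061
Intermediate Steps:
K(G, D) = -1 + D (K(G, D) = D - 1 = -1 + D)
p(Y, r) = -1 - r (p(Y, r) = (0 - 1)*(1 + r) = -(1 + r) = -1 - r)
M(V, T) = 24 (M(V, T) = ((-1 - 5)*(-2))*2 = -6*(-2)*2 = 12*2 = 24)
(30177 - 18140) + M(z, p(0, -2)) = (30177 - 18140) + 24 = 12037 + 24 = 12061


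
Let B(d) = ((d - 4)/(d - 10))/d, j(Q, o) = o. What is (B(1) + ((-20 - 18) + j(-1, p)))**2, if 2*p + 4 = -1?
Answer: 58081/36 ≈ 1613.4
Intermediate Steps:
p = -5/2 (p = -2 + (1/2)*(-1) = -2 - 1/2 = -5/2 ≈ -2.5000)
B(d) = (-4 + d)/(d*(-10 + d)) (B(d) = ((-4 + d)/(-10 + d))/d = (-4 + d)/(d*(-10 + d)))
(B(1) + ((-20 - 18) + j(-1, p)))**2 = ((-4 + 1)/(1*(-10 + 1)) + ((-20 - 18) - 5/2))**2 = (1*(-3)/(-9) + (-38 - 5/2))**2 = (1*(-1/9)*(-3) - 81/2)**2 = (1/3 - 81/2)**2 = (-241/6)**2 = 58081/36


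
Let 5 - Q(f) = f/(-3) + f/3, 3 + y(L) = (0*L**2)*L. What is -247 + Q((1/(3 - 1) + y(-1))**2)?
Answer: -242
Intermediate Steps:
y(L) = -3 (y(L) = -3 + (0*L**2)*L = -3 + 0*L = -3 + 0 = -3)
Q(f) = 5 (Q(f) = 5 - (f/(-3) + f/3) = 5 - (f*(-1/3) + f*(1/3)) = 5 - (-f/3 + f/3) = 5 - 1*0 = 5 + 0 = 5)
-247 + Q((1/(3 - 1) + y(-1))**2) = -247 + 5 = -242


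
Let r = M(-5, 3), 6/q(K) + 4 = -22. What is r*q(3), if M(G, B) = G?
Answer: 15/13 ≈ 1.1538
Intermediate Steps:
q(K) = -3/13 (q(K) = 6/(-4 - 22) = 6/(-26) = 6*(-1/26) = -3/13)
r = -5
r*q(3) = -5*(-3/13) = 15/13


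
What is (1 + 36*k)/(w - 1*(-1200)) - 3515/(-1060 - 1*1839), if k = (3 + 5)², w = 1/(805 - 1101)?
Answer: 19091445/6093029 ≈ 3.1333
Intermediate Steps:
w = -1/296 (w = 1/(-296) = -1/296 ≈ -0.0033784)
k = 64 (k = 8² = 64)
(1 + 36*k)/(w - 1*(-1200)) - 3515/(-1060 - 1*1839) = (1 + 36*64)/(-1/296 - 1*(-1200)) - 3515/(-1060 - 1*1839) = (1 + 2304)/(-1/296 + 1200) - 3515/(-1060 - 1839) = 2305/(355199/296) - 3515/(-2899) = 2305*(296/355199) - 3515*(-1/2899) = 682280/355199 + 3515/2899 = 19091445/6093029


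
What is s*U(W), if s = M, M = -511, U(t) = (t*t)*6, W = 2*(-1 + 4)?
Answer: -110376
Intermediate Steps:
W = 6 (W = 2*3 = 6)
U(t) = 6*t² (U(t) = t²*6 = 6*t²)
s = -511
s*U(W) = -3066*6² = -3066*36 = -511*216 = -110376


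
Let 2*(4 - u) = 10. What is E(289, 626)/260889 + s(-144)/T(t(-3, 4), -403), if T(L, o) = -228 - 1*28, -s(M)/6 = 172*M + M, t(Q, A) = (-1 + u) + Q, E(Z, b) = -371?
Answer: -1218615487/2087112 ≈ -583.88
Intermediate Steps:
u = -1 (u = 4 - ½*10 = 4 - 5 = -1)
t(Q, A) = -2 + Q (t(Q, A) = (-1 - 1) + Q = -2 + Q)
s(M) = -1038*M (s(M) = -6*(172*M + M) = -1038*M)
T(L, o) = -256 (T(L, o) = -228 - 28 = -256)
E(289, 626)/260889 + s(-144)/T(t(-3, 4), -403) = -371/260889 - 1038*(-144)/(-256) = -371*1/260889 + 149472*(-1/256) = -371/260889 - 4671/8 = -1218615487/2087112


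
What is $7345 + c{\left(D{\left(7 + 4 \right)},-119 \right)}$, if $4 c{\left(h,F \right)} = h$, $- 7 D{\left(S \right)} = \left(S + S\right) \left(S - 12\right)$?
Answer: $\frac{102841}{14} \approx 7345.8$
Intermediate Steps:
$D{\left(S \right)} = - \frac{2 S \left(-12 + S\right)}{7}$ ($D{\left(S \right)} = - \frac{\left(S + S\right) \left(S - 12\right)}{7} = - \frac{2 S \left(-12 + S\right)}{7}$)
$c{\left(h,F \right)} = \frac{h}{4}$
$7345 + c{\left(D{\left(7 + 4 \right)},-119 \right)} = 7345 + \frac{\frac{2}{7} \left(7 + 4\right) \left(12 - \left(7 + 4\right)\right)}{4} = 7345 + \frac{\frac{2}{7} \cdot 11 \left(12 - 11\right)}{4} = 7345 + \frac{\frac{2}{7} \cdot 11 \cdot 1}{4} = 7345 + \frac{1}{4} \cdot \frac{22}{7} = 7345 + \frac{11}{14} = \frac{102841}{14}$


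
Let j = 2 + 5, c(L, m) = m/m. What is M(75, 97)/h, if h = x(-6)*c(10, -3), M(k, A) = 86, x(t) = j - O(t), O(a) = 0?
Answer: 86/7 ≈ 12.286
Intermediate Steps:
c(L, m) = 1
j = 7
x(t) = 7 (x(t) = 7 - 1*0 = 7 + 0 = 7)
h = 7 (h = 7*1 = 7)
M(75, 97)/h = 86/7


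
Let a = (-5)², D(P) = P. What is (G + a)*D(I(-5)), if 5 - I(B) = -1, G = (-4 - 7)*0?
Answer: 150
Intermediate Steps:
G = 0 (G = -11*0 = 0)
I(B) = 6 (I(B) = 5 - 1*(-1) = 5 + 1 = 6)
a = 25
(G + a)*D(I(-5)) = (0 + 25)*6 = 25*6 = 150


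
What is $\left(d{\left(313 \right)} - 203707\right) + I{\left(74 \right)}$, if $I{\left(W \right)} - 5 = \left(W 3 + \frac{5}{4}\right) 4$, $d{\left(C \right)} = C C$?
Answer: $-104840$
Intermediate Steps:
$d{\left(C \right)} = C^{2}$
$I{\left(W \right)} = 10 + 12 W$ ($I{\left(W \right)} = 5 + \left(W 3 + \frac{5}{4}\right) 4 = 5 + \left(3 W + 5 \cdot \frac{1}{4}\right) 4 = 5 + \left(3 W + \frac{5}{4}\right) 4 = 5 + \left(\frac{5}{4} + 3 W\right) 4 = 5 + \left(5 + 12 W\right) = 10 + 12 W$)
$\left(d{\left(313 \right)} - 203707\right) + I{\left(74 \right)} = \left(313^{2} - 203707\right) + \left(10 + 12 \cdot 74\right) = \left(97969 - 203707\right) + \left(10 + 888\right) = -105738 + 898 = -104840$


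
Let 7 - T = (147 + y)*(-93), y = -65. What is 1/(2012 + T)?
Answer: 1/9645 ≈ 0.00010368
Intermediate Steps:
T = 7633 (T = 7 - (147 - 65)*(-93) = 7 - 82*(-93) = 7 - 1*(-7626) = 7 + 7626 = 7633)
1/(2012 + T) = 1/(2012 + 7633) = 1/9645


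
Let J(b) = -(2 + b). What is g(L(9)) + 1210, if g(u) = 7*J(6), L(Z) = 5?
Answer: 1154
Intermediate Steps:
J(b) = -2 - b
g(u) = -56 (g(u) = 7*(-2 - 1*6) = 7*(-2 - 6) = 7*(-8) = -56)
g(L(9)) + 1210 = -56 + 1210 = 1154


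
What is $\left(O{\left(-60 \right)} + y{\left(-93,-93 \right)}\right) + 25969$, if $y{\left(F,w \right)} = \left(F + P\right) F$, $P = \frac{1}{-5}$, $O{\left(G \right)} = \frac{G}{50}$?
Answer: $\frac{173177}{5} \approx 34635.0$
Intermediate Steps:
$O{\left(G \right)} = \frac{G}{50}$ ($O{\left(G \right)} = G \frac{1}{50} = \frac{G}{50}$)
$P = - \frac{1}{5} \approx -0.2$
$y{\left(F,w \right)} = F \left(- \frac{1}{5} + F\right)$ ($y{\left(F,w \right)} = \left(F - \frac{1}{5}\right) F = \left(- \frac{1}{5} + F\right) F = F \left(- \frac{1}{5} + F\right)$)
$\left(O{\left(-60 \right)} + y{\left(-93,-93 \right)}\right) + 25969 = \left(\frac{1}{50} \left(-60\right) - 93 \left(- \frac{1}{5} - 93\right)\right) + 25969 = \left(- \frac{6}{5} - - \frac{43338}{5}\right) + 25969 = \left(- \frac{6}{5} + \frac{43338}{5}\right) + 25969 = \frac{43332}{5} + 25969 = \frac{173177}{5}$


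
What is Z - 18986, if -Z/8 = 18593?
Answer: -167730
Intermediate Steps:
Z = -148744 (Z = -8*18593 = -148744)
Z - 18986 = -148744 - 18986 = -167730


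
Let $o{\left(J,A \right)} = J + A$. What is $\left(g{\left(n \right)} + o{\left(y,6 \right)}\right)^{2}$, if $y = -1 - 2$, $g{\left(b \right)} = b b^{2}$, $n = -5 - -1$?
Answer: $3721$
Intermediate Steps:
$n = -4$ ($n = -5 + 1 = -4$)
$g{\left(b \right)} = b^{3}$
$y = -3$ ($y = -1 - 2 = -3$)
$o{\left(J,A \right)} = A + J$
$\left(g{\left(n \right)} + o{\left(y,6 \right)}\right)^{2} = \left(\left(-4\right)^{3} + \left(6 - 3\right)\right)^{2} = \left(-64 + 3\right)^{2} = \left(-61\right)^{2} = 3721$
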